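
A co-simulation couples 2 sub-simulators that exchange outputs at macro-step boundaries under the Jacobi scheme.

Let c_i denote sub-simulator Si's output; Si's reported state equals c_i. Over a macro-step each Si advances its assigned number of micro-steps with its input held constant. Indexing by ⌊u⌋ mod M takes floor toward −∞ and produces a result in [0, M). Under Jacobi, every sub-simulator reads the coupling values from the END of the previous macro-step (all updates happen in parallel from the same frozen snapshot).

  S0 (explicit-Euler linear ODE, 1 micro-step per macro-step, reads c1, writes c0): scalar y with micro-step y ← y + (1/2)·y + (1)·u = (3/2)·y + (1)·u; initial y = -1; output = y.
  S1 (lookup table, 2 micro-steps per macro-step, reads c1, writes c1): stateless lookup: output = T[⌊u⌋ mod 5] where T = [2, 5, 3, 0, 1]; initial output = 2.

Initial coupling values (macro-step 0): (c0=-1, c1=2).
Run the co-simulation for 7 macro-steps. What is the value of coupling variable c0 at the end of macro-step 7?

c0 at macro-step 7 = 5629/128

macro 1: S0 reads c1=2 → after 1×micro: 1/2; S1 reads c1=2 → after 2×micro: 3 ⇒ (c0=1/2, c1=3)
macro 2: S0 reads c1=3 → after 1×micro: 15/4; S1 reads c1=3 → after 2×micro: 0 ⇒ (c0=15/4, c1=0)
macro 3: S0 reads c1=0 → after 1×micro: 45/8; S1 reads c1=0 → after 2×micro: 2 ⇒ (c0=45/8, c1=2)
macro 4: S0 reads c1=2 → after 1×micro: 167/16; S1 reads c1=2 → after 2×micro: 3 ⇒ (c0=167/16, c1=3)
macro 5: S0 reads c1=3 → after 1×micro: 597/32; S1 reads c1=3 → after 2×micro: 0 ⇒ (c0=597/32, c1=0)
macro 6: S0 reads c1=0 → after 1×micro: 1791/64; S1 reads c1=0 → after 2×micro: 2 ⇒ (c0=1791/64, c1=2)
macro 7: S0 reads c1=2 → after 1×micro: 5629/128; S1 reads c1=2 → after 2×micro: 3 ⇒ (c0=5629/128, c1=3)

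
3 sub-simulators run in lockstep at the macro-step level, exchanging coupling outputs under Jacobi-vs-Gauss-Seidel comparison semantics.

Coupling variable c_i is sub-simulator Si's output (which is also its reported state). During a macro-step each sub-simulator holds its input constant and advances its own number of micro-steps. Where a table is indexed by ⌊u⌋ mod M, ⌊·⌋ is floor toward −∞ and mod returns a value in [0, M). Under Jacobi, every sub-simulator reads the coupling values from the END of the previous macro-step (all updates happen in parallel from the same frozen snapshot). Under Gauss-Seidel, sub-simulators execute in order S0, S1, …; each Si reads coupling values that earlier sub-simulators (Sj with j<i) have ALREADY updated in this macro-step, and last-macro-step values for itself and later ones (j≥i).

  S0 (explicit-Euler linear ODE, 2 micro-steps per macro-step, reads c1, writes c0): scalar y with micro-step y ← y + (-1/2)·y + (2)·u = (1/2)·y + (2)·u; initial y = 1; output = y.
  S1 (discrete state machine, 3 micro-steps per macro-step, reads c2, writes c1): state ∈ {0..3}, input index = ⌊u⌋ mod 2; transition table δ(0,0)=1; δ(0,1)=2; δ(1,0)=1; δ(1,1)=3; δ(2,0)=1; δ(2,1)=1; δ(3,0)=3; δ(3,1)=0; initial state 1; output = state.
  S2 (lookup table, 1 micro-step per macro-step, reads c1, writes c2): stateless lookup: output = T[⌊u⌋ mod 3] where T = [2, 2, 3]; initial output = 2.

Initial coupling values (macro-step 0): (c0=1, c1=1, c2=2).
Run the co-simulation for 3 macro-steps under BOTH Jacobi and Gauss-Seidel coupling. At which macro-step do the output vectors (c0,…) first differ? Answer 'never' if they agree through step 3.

[Jacobi] macro 1: S0 reads c1=1 → after 2×micro: 13/4; S1 reads c2=2 → after 3×micro: 1; S2 reads c1=1 → after 1×micro: 2 ⇒ (c0=13/4, c1=1, c2=2)
[Jacobi] macro 2: S0 reads c1=1 → after 2×micro: 61/16; S1 reads c2=2 → after 3×micro: 1; S2 reads c1=1 → after 1×micro: 2 ⇒ (c0=61/16, c1=1, c2=2)
[Jacobi] macro 3: S0 reads c1=1 → after 2×micro: 253/64; S1 reads c2=2 → after 3×micro: 1; S2 reads c1=1 → after 1×micro: 2 ⇒ (c0=253/64, c1=1, c2=2)
[Gauss-Seidel] macro 1: S0 reads c1=1 → after 2×micro: 13/4; S1 reads c2=2 → after 3×micro: 1; S2 reads c1=1 → after 1×micro: 2 ⇒ (c0=13/4, c1=1, c2=2)
[Gauss-Seidel] macro 2: S0 reads c1=1 → after 2×micro: 61/16; S1 reads c2=2 → after 3×micro: 1; S2 reads c1=1 → after 1×micro: 2 ⇒ (c0=61/16, c1=1, c2=2)
[Gauss-Seidel] macro 3: S0 reads c1=1 → after 2×micro: 253/64; S1 reads c2=2 → after 3×micro: 1; S2 reads c1=1 → after 1×micro: 2 ⇒ (c0=253/64, c1=1, c2=2)

first divergence at macro-step: never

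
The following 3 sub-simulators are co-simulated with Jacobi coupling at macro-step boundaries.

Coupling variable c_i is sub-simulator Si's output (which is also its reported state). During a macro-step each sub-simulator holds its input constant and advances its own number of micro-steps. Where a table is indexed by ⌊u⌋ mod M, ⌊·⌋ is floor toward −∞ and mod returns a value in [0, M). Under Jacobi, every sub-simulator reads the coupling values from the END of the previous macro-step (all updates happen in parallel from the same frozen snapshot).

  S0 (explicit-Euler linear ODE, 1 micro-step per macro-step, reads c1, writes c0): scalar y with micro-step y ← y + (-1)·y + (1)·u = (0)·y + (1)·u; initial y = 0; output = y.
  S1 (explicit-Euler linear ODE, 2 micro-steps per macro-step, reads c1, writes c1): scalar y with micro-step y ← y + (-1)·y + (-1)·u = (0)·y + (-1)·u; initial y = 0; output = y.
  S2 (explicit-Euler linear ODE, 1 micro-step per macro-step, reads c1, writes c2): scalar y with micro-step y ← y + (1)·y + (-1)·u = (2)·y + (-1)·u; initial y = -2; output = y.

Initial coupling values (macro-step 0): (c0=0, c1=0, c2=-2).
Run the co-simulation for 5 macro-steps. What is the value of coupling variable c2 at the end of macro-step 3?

c2 at macro-step 3 = -16

macro 1: S0 reads c1=0 → after 1×micro: 0; S1 reads c1=0 → after 2×micro: 0; S2 reads c1=0 → after 1×micro: -4 ⇒ (c0=0, c1=0, c2=-4)
macro 2: S0 reads c1=0 → after 1×micro: 0; S1 reads c1=0 → after 2×micro: 0; S2 reads c1=0 → after 1×micro: -8 ⇒ (c0=0, c1=0, c2=-8)
macro 3: S0 reads c1=0 → after 1×micro: 0; S1 reads c1=0 → after 2×micro: 0; S2 reads c1=0 → after 1×micro: -16 ⇒ (c0=0, c1=0, c2=-16)
macro 4: S0 reads c1=0 → after 1×micro: 0; S1 reads c1=0 → after 2×micro: 0; S2 reads c1=0 → after 1×micro: -32 ⇒ (c0=0, c1=0, c2=-32)
macro 5: S0 reads c1=0 → after 1×micro: 0; S1 reads c1=0 → after 2×micro: 0; S2 reads c1=0 → after 1×micro: -64 ⇒ (c0=0, c1=0, c2=-64)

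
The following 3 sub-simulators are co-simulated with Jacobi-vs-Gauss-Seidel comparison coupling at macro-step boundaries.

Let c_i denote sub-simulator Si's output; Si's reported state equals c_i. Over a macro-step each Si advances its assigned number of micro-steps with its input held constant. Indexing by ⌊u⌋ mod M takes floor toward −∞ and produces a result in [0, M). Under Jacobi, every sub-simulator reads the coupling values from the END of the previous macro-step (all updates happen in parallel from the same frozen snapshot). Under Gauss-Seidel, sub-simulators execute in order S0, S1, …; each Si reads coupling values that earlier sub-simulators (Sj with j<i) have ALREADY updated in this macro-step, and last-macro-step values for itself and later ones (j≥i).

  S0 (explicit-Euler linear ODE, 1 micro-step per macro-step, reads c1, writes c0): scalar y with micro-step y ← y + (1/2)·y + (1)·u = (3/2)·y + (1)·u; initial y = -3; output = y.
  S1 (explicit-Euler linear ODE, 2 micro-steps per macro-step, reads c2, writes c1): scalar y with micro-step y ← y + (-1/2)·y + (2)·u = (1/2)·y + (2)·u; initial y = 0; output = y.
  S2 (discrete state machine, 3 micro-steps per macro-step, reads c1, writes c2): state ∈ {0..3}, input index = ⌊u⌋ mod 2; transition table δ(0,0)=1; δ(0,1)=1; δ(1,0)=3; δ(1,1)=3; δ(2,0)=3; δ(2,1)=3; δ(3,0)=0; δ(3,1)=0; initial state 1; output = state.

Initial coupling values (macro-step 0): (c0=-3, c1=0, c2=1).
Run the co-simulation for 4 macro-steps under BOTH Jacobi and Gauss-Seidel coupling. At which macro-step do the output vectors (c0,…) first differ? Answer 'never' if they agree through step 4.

[Jacobi] macro 1: S0 reads c1=0 → after 1×micro: -9/2; S1 reads c2=1 → after 2×micro: 3; S2 reads c1=0 → after 3×micro: 1 ⇒ (c0=-9/2, c1=3, c2=1)
[Jacobi] macro 2: S0 reads c1=3 → after 1×micro: -15/4; S1 reads c2=1 → after 2×micro: 15/4; S2 reads c1=3 → after 3×micro: 1 ⇒ (c0=-15/4, c1=15/4, c2=1)
[Jacobi] macro 3: S0 reads c1=15/4 → after 1×micro: -15/8; S1 reads c2=1 → after 2×micro: 63/16; S2 reads c1=15/4 → after 3×micro: 1 ⇒ (c0=-15/8, c1=63/16, c2=1)
[Jacobi] macro 4: S0 reads c1=63/16 → after 1×micro: 9/8; S1 reads c2=1 → after 2×micro: 255/64; S2 reads c1=63/16 → after 3×micro: 1 ⇒ (c0=9/8, c1=255/64, c2=1)
[Gauss-Seidel] macro 1: S0 reads c1=0 → after 1×micro: -9/2; S1 reads c2=1 → after 2×micro: 3; S2 reads c1=3 → after 3×micro: 1 ⇒ (c0=-9/2, c1=3, c2=1)
[Gauss-Seidel] macro 2: S0 reads c1=3 → after 1×micro: -15/4; S1 reads c2=1 → after 2×micro: 15/4; S2 reads c1=15/4 → after 3×micro: 1 ⇒ (c0=-15/4, c1=15/4, c2=1)
[Gauss-Seidel] macro 3: S0 reads c1=15/4 → after 1×micro: -15/8; S1 reads c2=1 → after 2×micro: 63/16; S2 reads c1=63/16 → after 3×micro: 1 ⇒ (c0=-15/8, c1=63/16, c2=1)
[Gauss-Seidel] macro 4: S0 reads c1=63/16 → after 1×micro: 9/8; S1 reads c2=1 → after 2×micro: 255/64; S2 reads c1=255/64 → after 3×micro: 1 ⇒ (c0=9/8, c1=255/64, c2=1)

first divergence at macro-step: never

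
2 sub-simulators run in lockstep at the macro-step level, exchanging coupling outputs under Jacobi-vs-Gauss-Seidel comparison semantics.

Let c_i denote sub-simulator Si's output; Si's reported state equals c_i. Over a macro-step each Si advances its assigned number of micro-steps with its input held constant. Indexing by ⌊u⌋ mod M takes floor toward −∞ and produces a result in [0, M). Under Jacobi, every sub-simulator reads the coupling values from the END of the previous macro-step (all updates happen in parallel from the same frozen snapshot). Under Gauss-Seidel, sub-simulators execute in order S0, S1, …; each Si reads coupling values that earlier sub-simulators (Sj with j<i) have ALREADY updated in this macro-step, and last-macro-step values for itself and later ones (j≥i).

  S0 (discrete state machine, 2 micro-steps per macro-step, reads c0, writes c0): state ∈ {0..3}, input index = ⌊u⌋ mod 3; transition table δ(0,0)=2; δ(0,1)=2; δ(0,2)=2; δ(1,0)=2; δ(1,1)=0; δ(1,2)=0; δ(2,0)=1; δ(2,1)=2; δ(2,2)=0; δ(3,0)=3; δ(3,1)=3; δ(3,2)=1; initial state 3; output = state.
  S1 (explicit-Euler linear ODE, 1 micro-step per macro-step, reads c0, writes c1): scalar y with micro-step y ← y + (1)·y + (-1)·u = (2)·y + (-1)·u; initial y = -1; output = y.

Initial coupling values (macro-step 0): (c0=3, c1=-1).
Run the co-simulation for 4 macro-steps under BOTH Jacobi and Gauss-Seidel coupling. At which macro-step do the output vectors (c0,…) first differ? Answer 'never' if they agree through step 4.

[Jacobi] macro 1: S0 reads c0=3 → after 2×micro: 3; S1 reads c0=3 → after 1×micro: -5 ⇒ (c0=3, c1=-5)
[Jacobi] macro 2: S0 reads c0=3 → after 2×micro: 3; S1 reads c0=3 → after 1×micro: -13 ⇒ (c0=3, c1=-13)
[Jacobi] macro 3: S0 reads c0=3 → after 2×micro: 3; S1 reads c0=3 → after 1×micro: -29 ⇒ (c0=3, c1=-29)
[Jacobi] macro 4: S0 reads c0=3 → after 2×micro: 3; S1 reads c0=3 → after 1×micro: -61 ⇒ (c0=3, c1=-61)
[Gauss-Seidel] macro 1: S0 reads c0=3 → after 2×micro: 3; S1 reads c0=3 → after 1×micro: -5 ⇒ (c0=3, c1=-5)
[Gauss-Seidel] macro 2: S0 reads c0=3 → after 2×micro: 3; S1 reads c0=3 → after 1×micro: -13 ⇒ (c0=3, c1=-13)
[Gauss-Seidel] macro 3: S0 reads c0=3 → after 2×micro: 3; S1 reads c0=3 → after 1×micro: -29 ⇒ (c0=3, c1=-29)
[Gauss-Seidel] macro 4: S0 reads c0=3 → after 2×micro: 3; S1 reads c0=3 → after 1×micro: -61 ⇒ (c0=3, c1=-61)

first divergence at macro-step: never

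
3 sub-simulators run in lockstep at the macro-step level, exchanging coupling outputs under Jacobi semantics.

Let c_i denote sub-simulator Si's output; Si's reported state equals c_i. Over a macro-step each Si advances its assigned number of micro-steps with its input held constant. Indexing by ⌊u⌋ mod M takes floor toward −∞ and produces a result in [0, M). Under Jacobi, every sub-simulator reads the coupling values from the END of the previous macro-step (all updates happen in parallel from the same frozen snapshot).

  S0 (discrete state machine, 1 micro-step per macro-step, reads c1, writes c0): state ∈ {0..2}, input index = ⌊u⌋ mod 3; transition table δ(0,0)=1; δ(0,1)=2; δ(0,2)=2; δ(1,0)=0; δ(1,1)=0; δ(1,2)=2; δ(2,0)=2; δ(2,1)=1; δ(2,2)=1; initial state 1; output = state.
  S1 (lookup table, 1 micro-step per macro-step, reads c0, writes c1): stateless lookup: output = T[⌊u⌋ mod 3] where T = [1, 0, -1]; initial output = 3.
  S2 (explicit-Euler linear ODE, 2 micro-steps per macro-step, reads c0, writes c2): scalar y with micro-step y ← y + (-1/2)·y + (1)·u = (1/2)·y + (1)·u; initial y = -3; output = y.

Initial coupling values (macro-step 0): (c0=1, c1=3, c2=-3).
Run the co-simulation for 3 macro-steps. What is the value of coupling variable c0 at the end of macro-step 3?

c0 at macro-step 3 = 0

macro 1: S0 reads c1=3 → after 1×micro: 0; S1 reads c0=1 → after 1×micro: 0; S2 reads c0=1 → after 2×micro: 3/4 ⇒ (c0=0, c1=0, c2=3/4)
macro 2: S0 reads c1=0 → after 1×micro: 1; S1 reads c0=0 → after 1×micro: 1; S2 reads c0=0 → after 2×micro: 3/16 ⇒ (c0=1, c1=1, c2=3/16)
macro 3: S0 reads c1=1 → after 1×micro: 0; S1 reads c0=1 → after 1×micro: 0; S2 reads c0=1 → after 2×micro: 99/64 ⇒ (c0=0, c1=0, c2=99/64)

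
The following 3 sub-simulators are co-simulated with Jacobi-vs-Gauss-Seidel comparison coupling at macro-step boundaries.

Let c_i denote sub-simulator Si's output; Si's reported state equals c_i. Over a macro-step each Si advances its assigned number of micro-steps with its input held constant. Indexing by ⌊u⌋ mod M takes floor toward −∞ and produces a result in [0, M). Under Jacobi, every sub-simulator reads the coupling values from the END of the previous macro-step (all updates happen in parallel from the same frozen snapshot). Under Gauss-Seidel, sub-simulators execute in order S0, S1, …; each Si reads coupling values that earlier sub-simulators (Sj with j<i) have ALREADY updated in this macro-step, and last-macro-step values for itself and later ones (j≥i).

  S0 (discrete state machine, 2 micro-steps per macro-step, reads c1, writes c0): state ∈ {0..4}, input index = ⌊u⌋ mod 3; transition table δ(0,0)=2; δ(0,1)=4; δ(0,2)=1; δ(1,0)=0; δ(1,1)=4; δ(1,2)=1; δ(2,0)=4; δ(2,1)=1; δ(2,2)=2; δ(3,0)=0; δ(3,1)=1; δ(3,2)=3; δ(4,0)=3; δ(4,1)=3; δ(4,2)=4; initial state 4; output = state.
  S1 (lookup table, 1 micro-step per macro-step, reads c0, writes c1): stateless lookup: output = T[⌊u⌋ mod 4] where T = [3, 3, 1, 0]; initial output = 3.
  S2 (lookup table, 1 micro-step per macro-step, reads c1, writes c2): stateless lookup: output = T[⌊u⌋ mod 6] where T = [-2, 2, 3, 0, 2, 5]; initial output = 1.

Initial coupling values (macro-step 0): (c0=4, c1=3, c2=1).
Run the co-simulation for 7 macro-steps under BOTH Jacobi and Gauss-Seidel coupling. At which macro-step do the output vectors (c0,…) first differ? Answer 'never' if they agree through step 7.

[Jacobi] macro 1: S0 reads c1=3 → after 2×micro: 0; S1 reads c0=4 → after 1×micro: 3; S2 reads c1=3 → after 1×micro: 0 ⇒ (c0=0, c1=3, c2=0)
[Jacobi] macro 2: S0 reads c1=3 → after 2×micro: 4; S1 reads c0=0 → after 1×micro: 3; S2 reads c1=3 → after 1×micro: 0 ⇒ (c0=4, c1=3, c2=0)
[Jacobi] macro 3: S0 reads c1=3 → after 2×micro: 0; S1 reads c0=4 → after 1×micro: 3; S2 reads c1=3 → after 1×micro: 0 ⇒ (c0=0, c1=3, c2=0)
[Jacobi] macro 4: S0 reads c1=3 → after 2×micro: 4; S1 reads c0=0 → after 1×micro: 3; S2 reads c1=3 → after 1×micro: 0 ⇒ (c0=4, c1=3, c2=0)
[Jacobi] macro 5: S0 reads c1=3 → after 2×micro: 0; S1 reads c0=4 → after 1×micro: 3; S2 reads c1=3 → after 1×micro: 0 ⇒ (c0=0, c1=3, c2=0)
[Jacobi] macro 6: S0 reads c1=3 → after 2×micro: 4; S1 reads c0=0 → after 1×micro: 3; S2 reads c1=3 → after 1×micro: 0 ⇒ (c0=4, c1=3, c2=0)
[Jacobi] macro 7: S0 reads c1=3 → after 2×micro: 0; S1 reads c0=4 → after 1×micro: 3; S2 reads c1=3 → after 1×micro: 0 ⇒ (c0=0, c1=3, c2=0)
[Gauss-Seidel] macro 1: S0 reads c1=3 → after 2×micro: 0; S1 reads c0=0 → after 1×micro: 3; S2 reads c1=3 → after 1×micro: 0 ⇒ (c0=0, c1=3, c2=0)
[Gauss-Seidel] macro 2: S0 reads c1=3 → after 2×micro: 4; S1 reads c0=4 → after 1×micro: 3; S2 reads c1=3 → after 1×micro: 0 ⇒ (c0=4, c1=3, c2=0)
[Gauss-Seidel] macro 3: S0 reads c1=3 → after 2×micro: 0; S1 reads c0=0 → after 1×micro: 3; S2 reads c1=3 → after 1×micro: 0 ⇒ (c0=0, c1=3, c2=0)
[Gauss-Seidel] macro 4: S0 reads c1=3 → after 2×micro: 4; S1 reads c0=4 → after 1×micro: 3; S2 reads c1=3 → after 1×micro: 0 ⇒ (c0=4, c1=3, c2=0)
[Gauss-Seidel] macro 5: S0 reads c1=3 → after 2×micro: 0; S1 reads c0=0 → after 1×micro: 3; S2 reads c1=3 → after 1×micro: 0 ⇒ (c0=0, c1=3, c2=0)
[Gauss-Seidel] macro 6: S0 reads c1=3 → after 2×micro: 4; S1 reads c0=4 → after 1×micro: 3; S2 reads c1=3 → after 1×micro: 0 ⇒ (c0=4, c1=3, c2=0)
[Gauss-Seidel] macro 7: S0 reads c1=3 → after 2×micro: 0; S1 reads c0=0 → after 1×micro: 3; S2 reads c1=3 → after 1×micro: 0 ⇒ (c0=0, c1=3, c2=0)

first divergence at macro-step: never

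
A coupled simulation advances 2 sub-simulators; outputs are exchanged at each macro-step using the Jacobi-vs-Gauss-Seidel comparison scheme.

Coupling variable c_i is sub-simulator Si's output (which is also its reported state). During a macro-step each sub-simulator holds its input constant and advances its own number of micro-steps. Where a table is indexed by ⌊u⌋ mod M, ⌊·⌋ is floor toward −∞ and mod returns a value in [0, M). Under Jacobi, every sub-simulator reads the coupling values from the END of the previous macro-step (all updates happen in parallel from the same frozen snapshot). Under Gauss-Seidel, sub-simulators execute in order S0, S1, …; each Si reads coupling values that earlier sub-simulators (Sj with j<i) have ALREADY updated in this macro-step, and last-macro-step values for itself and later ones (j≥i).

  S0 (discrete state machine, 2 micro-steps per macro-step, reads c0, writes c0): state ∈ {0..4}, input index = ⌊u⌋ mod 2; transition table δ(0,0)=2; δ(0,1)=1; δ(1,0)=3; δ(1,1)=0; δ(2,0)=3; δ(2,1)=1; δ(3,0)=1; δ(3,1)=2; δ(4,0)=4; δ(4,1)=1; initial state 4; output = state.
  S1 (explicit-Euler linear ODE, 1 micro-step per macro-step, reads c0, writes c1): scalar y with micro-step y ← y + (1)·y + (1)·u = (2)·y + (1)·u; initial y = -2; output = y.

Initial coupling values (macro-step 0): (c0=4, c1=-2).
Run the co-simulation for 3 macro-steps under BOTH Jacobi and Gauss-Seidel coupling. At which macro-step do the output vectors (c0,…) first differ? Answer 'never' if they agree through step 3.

[Jacobi] macro 1: S0 reads c0=4 → after 2×micro: 4; S1 reads c0=4 → after 1×micro: 0 ⇒ (c0=4, c1=0)
[Jacobi] macro 2: S0 reads c0=4 → after 2×micro: 4; S1 reads c0=4 → after 1×micro: 4 ⇒ (c0=4, c1=4)
[Jacobi] macro 3: S0 reads c0=4 → after 2×micro: 4; S1 reads c0=4 → after 1×micro: 12 ⇒ (c0=4, c1=12)
[Gauss-Seidel] macro 1: S0 reads c0=4 → after 2×micro: 4; S1 reads c0=4 → after 1×micro: 0 ⇒ (c0=4, c1=0)
[Gauss-Seidel] macro 2: S0 reads c0=4 → after 2×micro: 4; S1 reads c0=4 → after 1×micro: 4 ⇒ (c0=4, c1=4)
[Gauss-Seidel] macro 3: S0 reads c0=4 → after 2×micro: 4; S1 reads c0=4 → after 1×micro: 12 ⇒ (c0=4, c1=12)

first divergence at macro-step: never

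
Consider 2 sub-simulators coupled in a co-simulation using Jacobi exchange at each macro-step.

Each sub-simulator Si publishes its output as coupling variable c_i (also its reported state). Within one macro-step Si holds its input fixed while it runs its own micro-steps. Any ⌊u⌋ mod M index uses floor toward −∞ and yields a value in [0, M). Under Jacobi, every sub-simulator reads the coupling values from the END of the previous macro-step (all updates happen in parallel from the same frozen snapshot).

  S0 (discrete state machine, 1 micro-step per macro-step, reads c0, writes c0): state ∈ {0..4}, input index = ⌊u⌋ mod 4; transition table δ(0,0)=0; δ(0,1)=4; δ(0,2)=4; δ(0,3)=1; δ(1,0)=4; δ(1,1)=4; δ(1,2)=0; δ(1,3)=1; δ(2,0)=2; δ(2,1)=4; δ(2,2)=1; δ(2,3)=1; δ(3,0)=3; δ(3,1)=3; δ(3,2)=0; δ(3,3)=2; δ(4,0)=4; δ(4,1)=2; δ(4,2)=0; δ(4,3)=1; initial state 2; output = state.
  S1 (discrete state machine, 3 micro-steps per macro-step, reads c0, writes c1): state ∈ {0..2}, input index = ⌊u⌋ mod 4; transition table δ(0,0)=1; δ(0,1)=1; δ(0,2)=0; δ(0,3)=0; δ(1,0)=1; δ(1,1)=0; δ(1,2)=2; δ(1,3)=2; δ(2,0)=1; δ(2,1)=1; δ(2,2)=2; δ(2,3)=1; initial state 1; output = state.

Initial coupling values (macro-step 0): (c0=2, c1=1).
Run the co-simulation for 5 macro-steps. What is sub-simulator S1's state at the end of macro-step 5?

S1 state at macro-step 5 = 1

macro 1: S0 reads c0=2 → after 1×micro: 1; S1 reads c0=2 → after 3×micro: 2 ⇒ (c0=1, c1=2)
macro 2: S0 reads c0=1 → after 1×micro: 4; S1 reads c0=1 → after 3×micro: 1 ⇒ (c0=4, c1=1)
macro 3: S0 reads c0=4 → after 1×micro: 4; S1 reads c0=4 → after 3×micro: 1 ⇒ (c0=4, c1=1)
macro 4: S0 reads c0=4 → after 1×micro: 4; S1 reads c0=4 → after 3×micro: 1 ⇒ (c0=4, c1=1)
macro 5: S0 reads c0=4 → after 1×micro: 4; S1 reads c0=4 → after 3×micro: 1 ⇒ (c0=4, c1=1)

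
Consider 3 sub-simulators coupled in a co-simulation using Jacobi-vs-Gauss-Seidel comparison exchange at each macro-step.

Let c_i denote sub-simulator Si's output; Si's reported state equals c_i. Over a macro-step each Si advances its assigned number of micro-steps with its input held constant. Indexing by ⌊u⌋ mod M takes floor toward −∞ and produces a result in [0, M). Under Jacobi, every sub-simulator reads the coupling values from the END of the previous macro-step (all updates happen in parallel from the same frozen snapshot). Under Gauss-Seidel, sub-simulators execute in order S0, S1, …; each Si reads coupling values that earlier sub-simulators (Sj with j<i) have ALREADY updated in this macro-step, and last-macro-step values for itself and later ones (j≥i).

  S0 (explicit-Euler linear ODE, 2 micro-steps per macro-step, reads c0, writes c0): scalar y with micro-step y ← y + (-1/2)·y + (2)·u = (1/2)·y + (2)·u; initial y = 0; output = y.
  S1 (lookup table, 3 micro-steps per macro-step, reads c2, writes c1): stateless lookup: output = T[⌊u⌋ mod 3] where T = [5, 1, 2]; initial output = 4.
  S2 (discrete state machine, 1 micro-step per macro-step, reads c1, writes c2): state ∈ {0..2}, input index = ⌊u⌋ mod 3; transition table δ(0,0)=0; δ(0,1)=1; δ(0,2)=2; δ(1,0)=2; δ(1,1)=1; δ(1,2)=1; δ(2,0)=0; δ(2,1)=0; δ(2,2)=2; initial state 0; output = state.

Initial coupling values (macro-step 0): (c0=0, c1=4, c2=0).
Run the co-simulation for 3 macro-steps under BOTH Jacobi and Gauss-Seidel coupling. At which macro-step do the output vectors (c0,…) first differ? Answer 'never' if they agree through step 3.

first divergence at macro-step: 1

[Jacobi] macro 1: S0 reads c0=0 → after 2×micro: 0; S1 reads c2=0 → after 3×micro: 5; S2 reads c1=4 → after 1×micro: 1 ⇒ (c0=0, c1=5, c2=1)
[Jacobi] macro 2: S0 reads c0=0 → after 2×micro: 0; S1 reads c2=1 → after 3×micro: 1; S2 reads c1=5 → after 1×micro: 1 ⇒ (c0=0, c1=1, c2=1)
[Jacobi] macro 3: S0 reads c0=0 → after 2×micro: 0; S1 reads c2=1 → after 3×micro: 1; S2 reads c1=1 → after 1×micro: 1 ⇒ (c0=0, c1=1, c2=1)
[Gauss-Seidel] macro 1: S0 reads c0=0 → after 2×micro: 0; S1 reads c2=0 → after 3×micro: 5; S2 reads c1=5 → after 1×micro: 2 ⇒ (c0=0, c1=5, c2=2)
[Gauss-Seidel] macro 2: S0 reads c0=0 → after 2×micro: 0; S1 reads c2=2 → after 3×micro: 2; S2 reads c1=2 → after 1×micro: 2 ⇒ (c0=0, c1=2, c2=2)
[Gauss-Seidel] macro 3: S0 reads c0=0 → after 2×micro: 0; S1 reads c2=2 → after 3×micro: 2; S2 reads c1=2 → after 1×micro: 2 ⇒ (c0=0, c1=2, c2=2)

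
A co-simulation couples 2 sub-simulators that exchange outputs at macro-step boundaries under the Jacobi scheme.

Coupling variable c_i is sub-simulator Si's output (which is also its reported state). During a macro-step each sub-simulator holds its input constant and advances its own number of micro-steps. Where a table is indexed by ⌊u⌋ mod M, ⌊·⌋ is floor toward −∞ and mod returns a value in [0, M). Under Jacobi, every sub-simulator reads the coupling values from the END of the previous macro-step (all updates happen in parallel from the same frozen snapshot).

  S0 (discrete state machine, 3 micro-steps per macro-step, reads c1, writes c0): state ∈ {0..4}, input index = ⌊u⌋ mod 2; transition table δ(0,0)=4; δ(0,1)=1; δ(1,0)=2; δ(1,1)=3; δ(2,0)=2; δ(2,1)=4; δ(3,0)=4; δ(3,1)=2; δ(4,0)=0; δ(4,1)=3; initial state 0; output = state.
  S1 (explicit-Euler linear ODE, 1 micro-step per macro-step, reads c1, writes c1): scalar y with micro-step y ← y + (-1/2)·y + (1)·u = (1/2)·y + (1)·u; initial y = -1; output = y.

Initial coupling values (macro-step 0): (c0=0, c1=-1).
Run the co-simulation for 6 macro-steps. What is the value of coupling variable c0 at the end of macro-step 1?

c0 at macro-step 1 = 2

macro 1: S0 reads c1=-1 → after 3×micro: 2; S1 reads c1=-1 → after 1×micro: -3/2 ⇒ (c0=2, c1=-3/2)
macro 2: S0 reads c1=-3/2 → after 3×micro: 2; S1 reads c1=-3/2 → after 1×micro: -9/4 ⇒ (c0=2, c1=-9/4)
macro 3: S0 reads c1=-9/4 → after 3×micro: 2; S1 reads c1=-9/4 → after 1×micro: -27/8 ⇒ (c0=2, c1=-27/8)
macro 4: S0 reads c1=-27/8 → after 3×micro: 2; S1 reads c1=-27/8 → after 1×micro: -81/16 ⇒ (c0=2, c1=-81/16)
macro 5: S0 reads c1=-81/16 → after 3×micro: 2; S1 reads c1=-81/16 → after 1×micro: -243/32 ⇒ (c0=2, c1=-243/32)
macro 6: S0 reads c1=-243/32 → after 3×micro: 2; S1 reads c1=-243/32 → after 1×micro: -729/64 ⇒ (c0=2, c1=-729/64)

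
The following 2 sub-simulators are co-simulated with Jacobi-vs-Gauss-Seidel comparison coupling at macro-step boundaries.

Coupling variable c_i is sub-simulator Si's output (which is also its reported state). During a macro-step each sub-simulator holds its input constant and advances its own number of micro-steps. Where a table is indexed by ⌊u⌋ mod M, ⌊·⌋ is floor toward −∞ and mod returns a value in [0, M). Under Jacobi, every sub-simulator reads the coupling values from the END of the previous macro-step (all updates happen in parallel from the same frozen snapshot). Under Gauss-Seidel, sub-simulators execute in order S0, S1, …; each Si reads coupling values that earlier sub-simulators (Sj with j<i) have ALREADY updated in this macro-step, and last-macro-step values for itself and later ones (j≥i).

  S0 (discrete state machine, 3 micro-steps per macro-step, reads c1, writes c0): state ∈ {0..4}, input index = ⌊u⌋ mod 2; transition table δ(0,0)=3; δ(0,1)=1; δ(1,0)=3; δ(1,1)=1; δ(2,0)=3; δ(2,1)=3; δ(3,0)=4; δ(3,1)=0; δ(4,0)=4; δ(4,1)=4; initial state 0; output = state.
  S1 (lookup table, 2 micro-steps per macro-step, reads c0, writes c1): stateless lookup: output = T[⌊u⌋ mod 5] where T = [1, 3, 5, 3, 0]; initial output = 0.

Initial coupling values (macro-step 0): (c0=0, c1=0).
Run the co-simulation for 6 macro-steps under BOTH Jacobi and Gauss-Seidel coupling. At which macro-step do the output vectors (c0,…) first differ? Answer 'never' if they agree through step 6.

[Jacobi] macro 1: S0 reads c1=0 → after 3×micro: 4; S1 reads c0=0 → after 2×micro: 1 ⇒ (c0=4, c1=1)
[Jacobi] macro 2: S0 reads c1=1 → after 3×micro: 4; S1 reads c0=4 → after 2×micro: 0 ⇒ (c0=4, c1=0)
[Jacobi] macro 3: S0 reads c1=0 → after 3×micro: 4; S1 reads c0=4 → after 2×micro: 0 ⇒ (c0=4, c1=0)
[Jacobi] macro 4: S0 reads c1=0 → after 3×micro: 4; S1 reads c0=4 → after 2×micro: 0 ⇒ (c0=4, c1=0)
[Jacobi] macro 5: S0 reads c1=0 → after 3×micro: 4; S1 reads c0=4 → after 2×micro: 0 ⇒ (c0=4, c1=0)
[Jacobi] macro 6: S0 reads c1=0 → after 3×micro: 4; S1 reads c0=4 → after 2×micro: 0 ⇒ (c0=4, c1=0)
[Gauss-Seidel] macro 1: S0 reads c1=0 → after 3×micro: 4; S1 reads c0=4 → after 2×micro: 0 ⇒ (c0=4, c1=0)
[Gauss-Seidel] macro 2: S0 reads c1=0 → after 3×micro: 4; S1 reads c0=4 → after 2×micro: 0 ⇒ (c0=4, c1=0)
[Gauss-Seidel] macro 3: S0 reads c1=0 → after 3×micro: 4; S1 reads c0=4 → after 2×micro: 0 ⇒ (c0=4, c1=0)
[Gauss-Seidel] macro 4: S0 reads c1=0 → after 3×micro: 4; S1 reads c0=4 → after 2×micro: 0 ⇒ (c0=4, c1=0)
[Gauss-Seidel] macro 5: S0 reads c1=0 → after 3×micro: 4; S1 reads c0=4 → after 2×micro: 0 ⇒ (c0=4, c1=0)
[Gauss-Seidel] macro 6: S0 reads c1=0 → after 3×micro: 4; S1 reads c0=4 → after 2×micro: 0 ⇒ (c0=4, c1=0)

first divergence at macro-step: 1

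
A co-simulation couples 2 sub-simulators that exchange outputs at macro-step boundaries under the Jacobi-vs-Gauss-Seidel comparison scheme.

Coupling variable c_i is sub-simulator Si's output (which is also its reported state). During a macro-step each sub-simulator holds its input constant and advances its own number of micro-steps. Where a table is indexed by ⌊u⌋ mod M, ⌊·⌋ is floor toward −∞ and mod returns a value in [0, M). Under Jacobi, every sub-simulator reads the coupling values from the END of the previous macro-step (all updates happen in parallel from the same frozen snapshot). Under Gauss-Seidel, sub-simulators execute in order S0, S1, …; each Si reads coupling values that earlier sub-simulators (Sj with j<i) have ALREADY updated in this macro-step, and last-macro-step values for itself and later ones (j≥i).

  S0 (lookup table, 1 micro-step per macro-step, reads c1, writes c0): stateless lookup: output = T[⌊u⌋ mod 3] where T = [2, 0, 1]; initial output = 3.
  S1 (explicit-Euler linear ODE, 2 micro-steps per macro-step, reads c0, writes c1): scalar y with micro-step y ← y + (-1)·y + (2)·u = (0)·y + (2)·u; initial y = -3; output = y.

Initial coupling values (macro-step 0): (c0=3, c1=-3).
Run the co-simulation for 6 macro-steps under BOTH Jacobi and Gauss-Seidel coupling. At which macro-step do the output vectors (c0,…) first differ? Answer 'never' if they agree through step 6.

first divergence at macro-step: 1

[Jacobi] macro 1: S0 reads c1=-3 → after 1×micro: 2; S1 reads c0=3 → after 2×micro: 6 ⇒ (c0=2, c1=6)
[Jacobi] macro 2: S0 reads c1=6 → after 1×micro: 2; S1 reads c0=2 → after 2×micro: 4 ⇒ (c0=2, c1=4)
[Jacobi] macro 3: S0 reads c1=4 → after 1×micro: 0; S1 reads c0=2 → after 2×micro: 4 ⇒ (c0=0, c1=4)
[Jacobi] macro 4: S0 reads c1=4 → after 1×micro: 0; S1 reads c0=0 → after 2×micro: 0 ⇒ (c0=0, c1=0)
[Jacobi] macro 5: S0 reads c1=0 → after 1×micro: 2; S1 reads c0=0 → after 2×micro: 0 ⇒ (c0=2, c1=0)
[Jacobi] macro 6: S0 reads c1=0 → after 1×micro: 2; S1 reads c0=2 → after 2×micro: 4 ⇒ (c0=2, c1=4)
[Gauss-Seidel] macro 1: S0 reads c1=-3 → after 1×micro: 2; S1 reads c0=2 → after 2×micro: 4 ⇒ (c0=2, c1=4)
[Gauss-Seidel] macro 2: S0 reads c1=4 → after 1×micro: 0; S1 reads c0=0 → after 2×micro: 0 ⇒ (c0=0, c1=0)
[Gauss-Seidel] macro 3: S0 reads c1=0 → after 1×micro: 2; S1 reads c0=2 → after 2×micro: 4 ⇒ (c0=2, c1=4)
[Gauss-Seidel] macro 4: S0 reads c1=4 → after 1×micro: 0; S1 reads c0=0 → after 2×micro: 0 ⇒ (c0=0, c1=0)
[Gauss-Seidel] macro 5: S0 reads c1=0 → after 1×micro: 2; S1 reads c0=2 → after 2×micro: 4 ⇒ (c0=2, c1=4)
[Gauss-Seidel] macro 6: S0 reads c1=4 → after 1×micro: 0; S1 reads c0=0 → after 2×micro: 0 ⇒ (c0=0, c1=0)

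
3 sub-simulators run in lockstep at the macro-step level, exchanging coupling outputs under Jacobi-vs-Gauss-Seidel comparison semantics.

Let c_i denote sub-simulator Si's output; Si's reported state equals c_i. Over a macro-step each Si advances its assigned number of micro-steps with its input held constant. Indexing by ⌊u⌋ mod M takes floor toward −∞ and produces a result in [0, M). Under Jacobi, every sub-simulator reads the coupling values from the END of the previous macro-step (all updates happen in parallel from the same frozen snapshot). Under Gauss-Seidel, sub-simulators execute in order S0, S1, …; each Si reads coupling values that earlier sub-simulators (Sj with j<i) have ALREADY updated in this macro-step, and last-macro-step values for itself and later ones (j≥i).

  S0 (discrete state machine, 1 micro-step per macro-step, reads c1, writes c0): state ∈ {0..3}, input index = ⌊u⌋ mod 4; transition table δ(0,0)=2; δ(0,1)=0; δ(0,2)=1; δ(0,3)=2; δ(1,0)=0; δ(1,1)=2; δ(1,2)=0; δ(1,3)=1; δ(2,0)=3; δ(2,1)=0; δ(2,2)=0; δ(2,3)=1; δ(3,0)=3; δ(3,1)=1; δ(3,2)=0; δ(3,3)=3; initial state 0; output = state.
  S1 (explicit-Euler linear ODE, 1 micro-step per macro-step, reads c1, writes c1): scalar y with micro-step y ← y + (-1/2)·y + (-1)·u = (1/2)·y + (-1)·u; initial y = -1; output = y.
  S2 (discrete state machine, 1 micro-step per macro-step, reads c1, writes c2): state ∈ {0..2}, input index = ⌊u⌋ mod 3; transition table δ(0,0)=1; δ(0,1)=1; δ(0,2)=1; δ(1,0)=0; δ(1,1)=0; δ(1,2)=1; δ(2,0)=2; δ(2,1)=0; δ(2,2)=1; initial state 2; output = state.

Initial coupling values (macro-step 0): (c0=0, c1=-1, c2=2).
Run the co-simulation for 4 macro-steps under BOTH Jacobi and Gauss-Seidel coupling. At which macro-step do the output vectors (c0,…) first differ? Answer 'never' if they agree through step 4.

[Jacobi] macro 1: S0 reads c1=-1 → after 1×micro: 2; S1 reads c1=-1 → after 1×micro: 1/2; S2 reads c1=-1 → after 1×micro: 1 ⇒ (c0=2, c1=1/2, c2=1)
[Jacobi] macro 2: S0 reads c1=1/2 → after 1×micro: 3; S1 reads c1=1/2 → after 1×micro: -1/4; S2 reads c1=1/2 → after 1×micro: 0 ⇒ (c0=3, c1=-1/4, c2=0)
[Jacobi] macro 3: S0 reads c1=-1/4 → after 1×micro: 3; S1 reads c1=-1/4 → after 1×micro: 1/8; S2 reads c1=-1/4 → after 1×micro: 1 ⇒ (c0=3, c1=1/8, c2=1)
[Jacobi] macro 4: S0 reads c1=1/8 → after 1×micro: 3; S1 reads c1=1/8 → after 1×micro: -1/16; S2 reads c1=1/8 → after 1×micro: 0 ⇒ (c0=3, c1=-1/16, c2=0)
[Gauss-Seidel] macro 1: S0 reads c1=-1 → after 1×micro: 2; S1 reads c1=-1 → after 1×micro: 1/2; S2 reads c1=1/2 → after 1×micro: 2 ⇒ (c0=2, c1=1/2, c2=2)
[Gauss-Seidel] macro 2: S0 reads c1=1/2 → after 1×micro: 3; S1 reads c1=1/2 → after 1×micro: -1/4; S2 reads c1=-1/4 → after 1×micro: 1 ⇒ (c0=3, c1=-1/4, c2=1)
[Gauss-Seidel] macro 3: S0 reads c1=-1/4 → after 1×micro: 3; S1 reads c1=-1/4 → after 1×micro: 1/8; S2 reads c1=1/8 → after 1×micro: 0 ⇒ (c0=3, c1=1/8, c2=0)
[Gauss-Seidel] macro 4: S0 reads c1=1/8 → after 1×micro: 3; S1 reads c1=1/8 → after 1×micro: -1/16; S2 reads c1=-1/16 → after 1×micro: 1 ⇒ (c0=3, c1=-1/16, c2=1)

first divergence at macro-step: 1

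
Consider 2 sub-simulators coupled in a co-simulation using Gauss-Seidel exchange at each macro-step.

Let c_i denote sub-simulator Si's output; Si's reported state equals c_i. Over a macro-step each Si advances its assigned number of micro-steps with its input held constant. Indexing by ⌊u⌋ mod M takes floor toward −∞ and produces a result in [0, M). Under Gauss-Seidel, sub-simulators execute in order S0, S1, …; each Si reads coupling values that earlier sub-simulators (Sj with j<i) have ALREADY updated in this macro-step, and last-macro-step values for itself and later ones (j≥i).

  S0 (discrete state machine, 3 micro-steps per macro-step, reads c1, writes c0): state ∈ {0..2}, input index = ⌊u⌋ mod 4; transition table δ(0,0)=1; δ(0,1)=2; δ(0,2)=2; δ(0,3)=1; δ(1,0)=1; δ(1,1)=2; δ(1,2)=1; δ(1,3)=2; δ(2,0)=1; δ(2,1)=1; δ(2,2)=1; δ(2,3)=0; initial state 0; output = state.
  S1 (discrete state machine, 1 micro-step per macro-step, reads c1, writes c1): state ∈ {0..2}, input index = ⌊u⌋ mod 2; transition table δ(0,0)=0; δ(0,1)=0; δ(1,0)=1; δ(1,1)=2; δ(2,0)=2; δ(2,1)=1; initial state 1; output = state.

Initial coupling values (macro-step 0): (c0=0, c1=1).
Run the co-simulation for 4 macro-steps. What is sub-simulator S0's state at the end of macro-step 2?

macro 1: S0 reads c1=1 → after 3×micro: 2; S1 reads c1=1 → after 1×micro: 2 ⇒ (c0=2, c1=2)
macro 2: S0 reads c1=2 → after 3×micro: 1; S1 reads c1=2 → after 1×micro: 2 ⇒ (c0=1, c1=2)
macro 3: S0 reads c1=2 → after 3×micro: 1; S1 reads c1=2 → after 1×micro: 2 ⇒ (c0=1, c1=2)
macro 4: S0 reads c1=2 → after 3×micro: 1; S1 reads c1=2 → after 1×micro: 2 ⇒ (c0=1, c1=2)

S0 state at macro-step 2 = 1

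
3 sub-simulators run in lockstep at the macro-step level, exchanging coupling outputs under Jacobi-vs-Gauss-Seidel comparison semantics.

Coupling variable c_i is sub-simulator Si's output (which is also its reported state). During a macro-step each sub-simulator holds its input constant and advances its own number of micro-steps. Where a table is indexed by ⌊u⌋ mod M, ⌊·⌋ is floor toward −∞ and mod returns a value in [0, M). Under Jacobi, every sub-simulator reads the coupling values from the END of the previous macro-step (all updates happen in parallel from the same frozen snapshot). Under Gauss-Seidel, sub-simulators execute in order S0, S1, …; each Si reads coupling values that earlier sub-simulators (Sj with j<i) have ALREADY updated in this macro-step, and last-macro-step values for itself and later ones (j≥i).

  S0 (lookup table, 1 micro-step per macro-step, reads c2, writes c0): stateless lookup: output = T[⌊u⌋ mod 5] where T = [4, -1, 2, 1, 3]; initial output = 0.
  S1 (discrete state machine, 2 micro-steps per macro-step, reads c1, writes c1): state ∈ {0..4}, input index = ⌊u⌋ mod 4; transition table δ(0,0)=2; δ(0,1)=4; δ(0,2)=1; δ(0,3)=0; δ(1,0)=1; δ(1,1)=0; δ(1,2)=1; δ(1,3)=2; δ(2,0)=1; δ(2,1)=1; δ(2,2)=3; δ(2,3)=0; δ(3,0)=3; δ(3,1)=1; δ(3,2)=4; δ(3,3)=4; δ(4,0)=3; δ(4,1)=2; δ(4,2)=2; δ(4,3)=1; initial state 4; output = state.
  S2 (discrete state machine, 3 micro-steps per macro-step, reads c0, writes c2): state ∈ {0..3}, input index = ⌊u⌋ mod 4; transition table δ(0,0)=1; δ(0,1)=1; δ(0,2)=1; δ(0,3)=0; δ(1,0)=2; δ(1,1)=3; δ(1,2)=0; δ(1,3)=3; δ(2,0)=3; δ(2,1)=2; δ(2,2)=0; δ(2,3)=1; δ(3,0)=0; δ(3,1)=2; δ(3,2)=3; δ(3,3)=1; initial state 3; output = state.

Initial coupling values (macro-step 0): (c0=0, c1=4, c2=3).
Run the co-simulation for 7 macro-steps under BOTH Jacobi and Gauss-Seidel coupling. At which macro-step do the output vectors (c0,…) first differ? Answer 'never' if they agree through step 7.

first divergence at macro-step: 2

[Jacobi] macro 1: S0 reads c2=3 → after 1×micro: 1; S1 reads c1=4 → after 2×micro: 3; S2 reads c0=0 → after 3×micro: 2 ⇒ (c0=1, c1=3, c2=2)
[Jacobi] macro 2: S0 reads c2=2 → after 1×micro: 2; S1 reads c1=3 → after 2×micro: 1; S2 reads c0=1 → after 3×micro: 2 ⇒ (c0=2, c1=1, c2=2)
[Jacobi] macro 3: S0 reads c2=2 → after 1×micro: 2; S1 reads c1=1 → after 2×micro: 4; S2 reads c0=2 → after 3×micro: 0 ⇒ (c0=2, c1=4, c2=0)
[Jacobi] macro 4: S0 reads c2=0 → after 1×micro: 4; S1 reads c1=4 → after 2×micro: 3; S2 reads c0=2 → after 3×micro: 1 ⇒ (c0=4, c1=3, c2=1)
[Jacobi] macro 5: S0 reads c2=1 → after 1×micro: -1; S1 reads c1=3 → after 2×micro: 1; S2 reads c0=4 → after 3×micro: 0 ⇒ (c0=-1, c1=1, c2=0)
[Jacobi] macro 6: S0 reads c2=0 → after 1×micro: 4; S1 reads c1=1 → after 2×micro: 4; S2 reads c0=-1 → after 3×micro: 0 ⇒ (c0=4, c1=4, c2=0)
[Jacobi] macro 7: S0 reads c2=0 → after 1×micro: 4; S1 reads c1=4 → after 2×micro: 3; S2 reads c0=4 → after 3×micro: 3 ⇒ (c0=4, c1=3, c2=3)
[Gauss-Seidel] macro 1: S0 reads c2=3 → after 1×micro: 1; S1 reads c1=4 → after 2×micro: 3; S2 reads c0=1 → after 3×micro: 2 ⇒ (c0=1, c1=3, c2=2)
[Gauss-Seidel] macro 2: S0 reads c2=2 → after 1×micro: 2; S1 reads c1=3 → after 2×micro: 1; S2 reads c0=2 → after 3×micro: 0 ⇒ (c0=2, c1=1, c2=0)
[Gauss-Seidel] macro 3: S0 reads c2=0 → after 1×micro: 4; S1 reads c1=1 → after 2×micro: 4; S2 reads c0=4 → after 3×micro: 3 ⇒ (c0=4, c1=4, c2=3)
[Gauss-Seidel] macro 4: S0 reads c2=3 → after 1×micro: 1; S1 reads c1=4 → after 2×micro: 3; S2 reads c0=1 → after 3×micro: 2 ⇒ (c0=1, c1=3, c2=2)
[Gauss-Seidel] macro 5: S0 reads c2=2 → after 1×micro: 2; S1 reads c1=3 → after 2×micro: 1; S2 reads c0=2 → after 3×micro: 0 ⇒ (c0=2, c1=1, c2=0)
[Gauss-Seidel] macro 6: S0 reads c2=0 → after 1×micro: 4; S1 reads c1=1 → after 2×micro: 4; S2 reads c0=4 → after 3×micro: 3 ⇒ (c0=4, c1=4, c2=3)
[Gauss-Seidel] macro 7: S0 reads c2=3 → after 1×micro: 1; S1 reads c1=4 → after 2×micro: 3; S2 reads c0=1 → after 3×micro: 2 ⇒ (c0=1, c1=3, c2=2)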